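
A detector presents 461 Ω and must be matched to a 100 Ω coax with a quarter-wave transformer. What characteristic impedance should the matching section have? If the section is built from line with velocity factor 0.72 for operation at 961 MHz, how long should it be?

Z_qwt ≈ 215 Ω; length ≈ 5.62 cm

Z_qwt = √(Z_0·R_L) = √(100 × 461) = √46100
λ = 0.72·c/f = 0.225 m, so l = λ/4 = 0.0562 m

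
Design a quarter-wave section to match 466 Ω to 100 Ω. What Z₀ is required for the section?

Z_qwt ≈ 216 Ω

Z_qwt = √(Z_0·R_L) = √(100 × 466) = √46600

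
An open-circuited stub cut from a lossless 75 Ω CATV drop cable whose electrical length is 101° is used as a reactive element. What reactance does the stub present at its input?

tan(βl) = -5.14
For an open-circuited stub, Z_in = −jZ_0·cot(βl) = −jZ_0/tan(βl)

X_in ≈ 14.6 Ω (inductive)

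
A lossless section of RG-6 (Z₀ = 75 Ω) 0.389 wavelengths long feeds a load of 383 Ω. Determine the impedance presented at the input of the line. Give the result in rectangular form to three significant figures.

Z_in ≈ 33.8 + j81.6 Ω

βl = 2π × 0.389 = 140°
tan(βl) = tan(140°) = -0.838
Z_in = Z_0·(Z_L + jZ_0·tanβl)/(Z_0 + jZ_L·tanβl)
     = 75·(383 − j62.8)/(75 − j321)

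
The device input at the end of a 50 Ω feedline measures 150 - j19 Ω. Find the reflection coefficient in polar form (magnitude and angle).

Γ = (Z_L − Z_0)/(Z_L + Z_0) = (100 − j19)/(200 − j19)
|Γ| = 102/201 = 0.507

Γ ≈ 0.507 ∠ -5.33°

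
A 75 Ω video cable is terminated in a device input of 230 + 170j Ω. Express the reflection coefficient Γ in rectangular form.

Γ = (Z_L − Z_0)/(Z_L + Z_0) = (155 + j170)/(305 + j170)

Γ ≈ 0.625 + j0.209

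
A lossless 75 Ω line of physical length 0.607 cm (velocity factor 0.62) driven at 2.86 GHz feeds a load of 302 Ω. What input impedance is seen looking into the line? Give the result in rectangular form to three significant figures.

λ = v/f = 0.62·c / 2.86 GHz = 0.065 m
βl = 2π·l/λ = 2π × 0.0933 = 33.6°
tan(βl) = tan(33.6°) = 0.664
Z_in = Z_0·(Z_L + jZ_0·tanβl)/(Z_0 + jZ_L·tanβl)
     = 75·(302 + j49.8)/(75 + j201)

Z_in ≈ 53.4 − j92.9 Ω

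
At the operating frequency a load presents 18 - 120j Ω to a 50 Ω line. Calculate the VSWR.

Γ = (Z_L − Z_0)/(Z_L + Z_0) = (-32 − j120)/(68 − j120)
|Γ| = 124/138 = 0.9
VSWR = (1 + |Γ|)/(1 − |Γ|) = 1.9/0.0996

VSWR ≈ 19.1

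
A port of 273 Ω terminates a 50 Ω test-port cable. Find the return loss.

Γ = (273 − 50)/(273 + 50) = 0.69
RL = −20·log₁₀|Γ| = −20·log₁₀(0.69)

RL ≈ 3.22 dB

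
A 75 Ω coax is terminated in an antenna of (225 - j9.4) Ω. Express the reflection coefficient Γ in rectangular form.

Γ = (Z_L − Z_0)/(Z_L + Z_0) = (150 − j9.4)/(300 − j9.4)

Γ ≈ 0.5 − j0.0157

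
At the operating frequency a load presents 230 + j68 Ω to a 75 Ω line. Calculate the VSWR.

VSWR ≈ 3.36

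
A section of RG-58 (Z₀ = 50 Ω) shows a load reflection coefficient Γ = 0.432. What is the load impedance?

Z_L = Z_0·(1 + Γ)/(1 − Γ) = 50·(1.43)/(0.568)

Z_L ≈ 126 Ω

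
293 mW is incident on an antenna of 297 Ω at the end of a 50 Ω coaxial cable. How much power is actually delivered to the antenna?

P_delivered ≈ 145 mW

Γ = (297 − 50)/(297 + 50) = 0.712
|Γ|² = 0.507
P_refl = |Γ|²·P_inc = 148 mW, P_del = (1 − |Γ|²)·P_inc = 145 mW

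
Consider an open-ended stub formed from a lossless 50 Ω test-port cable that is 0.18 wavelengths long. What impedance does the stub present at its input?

Z_in ≈ −j23.5 Ω

βl = 2π × 0.18 = 64.8°
tan(βl) = 2.13
For an open-ended stub, Z_in = −jZ_0·cot(βl) = −jZ_0/tan(βl)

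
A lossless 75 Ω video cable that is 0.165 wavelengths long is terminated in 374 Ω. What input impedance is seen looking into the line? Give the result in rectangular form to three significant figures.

βl = 2π × 0.165 = 59.4°
tan(βl) = tan(59.4°) = 1.69
Z_in = Z_0·(Z_L + jZ_0·tanβl)/(Z_0 + jZ_L·tanβl)
     = 75·(374 + j127)/(75 + j632)

Z_in ≈ 20 − j42 Ω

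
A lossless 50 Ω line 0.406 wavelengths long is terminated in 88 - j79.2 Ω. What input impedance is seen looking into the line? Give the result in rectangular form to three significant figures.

βl = 2π × 0.406 = 146°
tan(βl) = tan(146°) = -0.67
Z_in = Z_0·(Z_L + jZ_0·tanβl)/(Z_0 + jZ_L·tanβl)
     = 50·(88 − j113)/(-3.1 − j59)

Z_in ≈ 91.4 + j79.4 Ω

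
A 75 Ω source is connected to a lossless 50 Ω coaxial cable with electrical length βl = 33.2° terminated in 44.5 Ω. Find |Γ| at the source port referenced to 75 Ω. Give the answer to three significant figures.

tan(βl) = 0.654
Z_in = Z_0·(Z_L + jZ_0·tanβl)/(Z_0 + jZ_L·tanβl) = 47.5 + j5.08 Ω
Γ_s = (Z_in − Z_s)/(Z_in + Z_s) = (-27.5 + j5.08)/(122 + j5.08), |Γ_s| = 0.229

|Γ| ≈ 0.229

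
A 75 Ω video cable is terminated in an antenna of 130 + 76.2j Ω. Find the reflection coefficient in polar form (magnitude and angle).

Γ ≈ 0.43 ∠ 33.8°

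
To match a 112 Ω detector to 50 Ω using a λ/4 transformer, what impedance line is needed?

Z_qwt = √(Z_0·R_L) = √(50 × 112) = √5600

Z_qwt ≈ 74.8 Ω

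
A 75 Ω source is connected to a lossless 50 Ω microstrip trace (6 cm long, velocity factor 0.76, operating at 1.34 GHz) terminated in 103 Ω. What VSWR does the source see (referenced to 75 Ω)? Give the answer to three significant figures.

λ = v/f = 0.76·c / 1.34 GHz = 0.17 m
βl = 2π·l/λ = 2π × 0.353 = 127°
tan(βl) = -1.33
Z_in = Z_0·(Z_L + jZ_0·tanβl)/(Z_0 + jZ_L·tanβl) = 33.5 + j25.4 Ω
Γ_s = (Z_in − Z_s)/(Z_in + Z_s) = (-41.5 + j25.4)/(109 + j25.4), |Γ_s| = 0.436
VSWR = (1 + |Γ_s|)/(1 − |Γ_s|)

VSWR ≈ 2.55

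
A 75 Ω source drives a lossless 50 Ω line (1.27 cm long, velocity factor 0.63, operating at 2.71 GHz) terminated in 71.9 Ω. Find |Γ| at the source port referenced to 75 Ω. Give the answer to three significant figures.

λ = v/f = 0.63·c / 2.71 GHz = 0.0697 m
βl = 2π·l/λ = 2π × 0.182 = 65.6°
tan(βl) = 2.2
Z_in = Z_0·(Z_L + jZ_0·tanβl)/(Z_0 + jZ_L·tanβl) = 38.1 − j10.7 Ω
Γ_s = (Z_in − Z_s)/(Z_in + Z_s) = (-36.9 − j10.7)/(113 − j10.7), |Γ_s| = 0.338

|Γ| ≈ 0.338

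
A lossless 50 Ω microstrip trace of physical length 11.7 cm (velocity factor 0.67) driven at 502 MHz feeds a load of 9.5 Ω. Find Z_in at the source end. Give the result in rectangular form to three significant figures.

λ = v/f = 0.67·c / 502 MHz = 0.4 m
βl = 2π·l/λ = 2π × 0.292 = 105°
tan(βl) = tan(105°) = -3.68
Z_in = Z_0·(Z_L + jZ_0·tanβl)/(Z_0 + jZ_L·tanβl)
     = 50·(9.5 − j184)/(50 − j35)

Z_in ≈ 92.8 − j119 Ω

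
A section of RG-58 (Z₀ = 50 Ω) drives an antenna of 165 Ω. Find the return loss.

Γ = (165 − 50)/(165 + 50) = 0.535
RL = −20·log₁₀|Γ| = −20·log₁₀(0.535)

RL ≈ 5.43 dB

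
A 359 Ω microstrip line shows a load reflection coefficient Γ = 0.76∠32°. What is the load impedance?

Z_L = Z_0·(1 + Γ)/(1 − Γ) = 359·(1.64 + j0.403)/(0.355 − j0.403)

Z_L ≈ 525 + j1000 Ω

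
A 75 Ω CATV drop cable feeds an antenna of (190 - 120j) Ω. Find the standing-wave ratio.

VSWR ≈ 3.67

Γ = (Z_L − Z_0)/(Z_L + Z_0) = (115 − j120)/(265 − j120)
|Γ| = 166/291 = 0.571
VSWR = (1 + |Γ|)/(1 − |Γ|) = 1.57/0.429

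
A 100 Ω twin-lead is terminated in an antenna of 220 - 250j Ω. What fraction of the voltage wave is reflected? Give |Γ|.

Γ = (Z_L − Z_0)/(Z_L + Z_0) = (120 − j250)/(320 − j250)
|Γ| = 277/406

|Γ| ≈ 0.683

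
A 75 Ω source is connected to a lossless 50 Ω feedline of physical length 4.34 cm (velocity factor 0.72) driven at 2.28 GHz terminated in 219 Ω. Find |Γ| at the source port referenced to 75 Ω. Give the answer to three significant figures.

λ = v/f = 0.72·c / 2.28 GHz = 0.0947 m
βl = 2π·l/λ = 2π × 0.458 = 165°
tan(βl) = -0.269
Z_in = Z_0·(Z_L + jZ_0·tanβl)/(Z_0 + jZ_L·tanβl) = 98.2 + j102 Ω
Γ_s = (Z_in − Z_s)/(Z_in + Z_s) = (23.2 + j102)/(173 + j102), |Γ_s| = 0.522

|Γ| ≈ 0.522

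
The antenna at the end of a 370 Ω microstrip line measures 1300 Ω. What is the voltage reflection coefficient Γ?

Γ = 0.557

Γ = (Z_L − Z_0)/(Z_L + Z_0) = (1300 − 370)/(1300 + 370) = 930/1670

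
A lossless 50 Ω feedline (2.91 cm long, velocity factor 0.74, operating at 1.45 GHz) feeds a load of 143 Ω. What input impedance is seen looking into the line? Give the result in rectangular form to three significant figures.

λ = v/f = 0.74·c / 1.45 GHz = 0.153 m
βl = 2π·l/λ = 2π × 0.19 = 68.4°
tan(βl) = tan(68.4°) = 2.53
Z_in = Z_0·(Z_L + jZ_0·tanβl)/(Z_0 + jZ_L·tanβl)
     = 50·(143 + j126)/(50 + j362)

Z_in ≈ 19.8 − j17 Ω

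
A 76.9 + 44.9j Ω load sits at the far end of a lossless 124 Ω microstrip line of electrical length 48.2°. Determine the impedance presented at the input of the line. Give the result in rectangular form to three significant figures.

tan(βl) = tan(48.2°) = 1.12
Z_in = Z_0·(Z_L + jZ_0·tanβl)/(Z_0 + jZ_L·tanβl)
     = 124·(76.9 + j184)/(73.8 + j86)

Z_in ≈ 207 + j66.9 Ω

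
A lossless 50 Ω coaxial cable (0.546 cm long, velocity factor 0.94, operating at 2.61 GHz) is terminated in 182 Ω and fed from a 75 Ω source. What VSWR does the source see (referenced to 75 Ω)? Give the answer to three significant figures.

VSWR ≈ 2.75

λ = v/f = 0.94·c / 2.61 GHz = 0.108 m
βl = 2π·l/λ = 2π × 0.0505 = 18.2°
tan(βl) = 0.329
Z_in = Z_0·(Z_L + jZ_0·tanβl)/(Z_0 + jZ_L·tanβl) = 83 − j82.8 Ω
Γ_s = (Z_in − Z_s)/(Z_in + Z_s) = (7.95 − j82.8)/(158 − j82.8), |Γ_s| = 0.466
VSWR = (1 + |Γ_s|)/(1 − |Γ_s|)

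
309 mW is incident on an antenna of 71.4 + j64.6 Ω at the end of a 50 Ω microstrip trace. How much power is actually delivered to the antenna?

P_delivered ≈ 233 mW

|Γ| = |(21.4 + j64.6)/(121.4 + j64.6)| = 0.495
|Γ|² = 0.245
P_refl = |Γ|²·P_inc = 75.7 mW, P_del = (1 − |Γ|²)·P_inc = 233 mW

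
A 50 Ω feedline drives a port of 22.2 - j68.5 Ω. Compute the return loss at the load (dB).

RL ≈ 2.58 dB

Γ = (-27.8 − j68.5)/(72.2 − j68.5), |Γ| = 0.743
RL = −20·log₁₀|Γ| = −20·log₁₀(0.743)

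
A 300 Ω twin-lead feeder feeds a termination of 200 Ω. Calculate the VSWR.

VSWR ≈ 1.5

For a purely resistive load, VSWR = R_L/Z_0 or Z_0/R_L (whichever > 1) = 300/200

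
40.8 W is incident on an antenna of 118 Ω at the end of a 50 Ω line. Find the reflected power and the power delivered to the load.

Γ = (118 − 50)/(118 + 50) = 0.405
|Γ|² = 0.164
P_refl = |Γ|²·P_inc = 6.68 W, P_del = (1 − |Γ|²)·P_inc = 34.1 W

P_reflected ≈ 6.68 W; P_delivered ≈ 34.1 W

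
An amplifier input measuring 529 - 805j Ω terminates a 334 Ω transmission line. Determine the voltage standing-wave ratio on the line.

VSWR ≈ 5.71

Γ = (Z_L − Z_0)/(Z_L + Z_0) = (195 − j805)/(863 − j805)
|Γ| = 828/1180 = 0.702
VSWR = (1 + |Γ|)/(1 − |Γ|) = 1.7/0.298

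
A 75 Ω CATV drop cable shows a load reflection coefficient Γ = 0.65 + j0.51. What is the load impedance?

Z_L = Z_0·(1 + Γ)/(1 − Γ) = 75·(1.65 + j0.51)/(0.35 − j0.51)

Z_L ≈ 62.2 + j200 Ω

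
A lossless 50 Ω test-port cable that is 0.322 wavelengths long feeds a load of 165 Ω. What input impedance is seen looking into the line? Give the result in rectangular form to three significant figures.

Z_in ≈ 18.3 + j21.6 Ω

βl = 2π × 0.322 = 116°
tan(βl) = tan(116°) = -2.06
Z_in = Z_0·(Z_L + jZ_0·tanβl)/(Z_0 + jZ_L·tanβl)
     = 50·(165 − j103)/(50 − j340)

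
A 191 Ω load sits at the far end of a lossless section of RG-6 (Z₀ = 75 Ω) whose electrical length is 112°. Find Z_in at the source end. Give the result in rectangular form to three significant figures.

Z_in ≈ 33.4 + j25 Ω

tan(βl) = tan(112°) = -2.48
Z_in = Z_0·(Z_L + jZ_0·tanβl)/(Z_0 + jZ_L·tanβl)
     = 75·(191 − j186)/(75 − j473)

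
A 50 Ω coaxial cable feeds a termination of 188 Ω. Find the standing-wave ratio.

VSWR ≈ 3.76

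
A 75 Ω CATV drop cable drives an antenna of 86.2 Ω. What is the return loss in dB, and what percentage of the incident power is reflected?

RL ≈ 23.2 dB; 0.483% of incident power reflected

Γ = (86.2 − 75)/(86.2 + 75) = 0.0695
RL = −20·log₁₀(0.0695) = 23.2 dB
P_refl/P_inc = |Γ|² = 0.00483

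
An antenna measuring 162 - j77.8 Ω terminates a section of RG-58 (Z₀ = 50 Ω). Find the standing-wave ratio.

VSWR ≈ 4.05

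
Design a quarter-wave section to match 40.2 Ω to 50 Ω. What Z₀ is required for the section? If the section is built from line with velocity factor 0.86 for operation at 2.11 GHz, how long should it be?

Z_qwt ≈ 44.8 Ω; length ≈ 3.06 cm

Z_qwt = √(Z_0·R_L) = √(50 × 40.2) = √2010
λ = 0.86·c/f = 0.122 m, so l = λ/4 = 0.0306 m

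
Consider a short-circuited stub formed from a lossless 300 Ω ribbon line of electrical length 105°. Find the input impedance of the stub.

tan(βl) = -3.73
For a short-circuited stub, Z_in = jZ_0·tan(βl)

Z_in ≈ −j1120 Ω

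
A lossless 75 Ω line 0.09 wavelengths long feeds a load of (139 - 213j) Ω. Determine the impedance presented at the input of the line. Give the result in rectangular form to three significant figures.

βl = 2π × 0.09 = 32.4°
tan(βl) = tan(32.4°) = 0.635
Z_in = Z_0·(Z_L + jZ_0·tanβl)/(Z_0 + jZ_L·tanβl)
     = 75·(139 − j165)/(210 + j88.2)

Z_in ≈ 21.1 − j67.9 Ω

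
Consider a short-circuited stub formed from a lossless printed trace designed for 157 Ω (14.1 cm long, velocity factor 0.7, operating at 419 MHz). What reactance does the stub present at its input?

λ = v/f = 0.7·c / 419 MHz = 0.501 m
βl = 2π·l/λ = 2π × 0.281 = 101°
tan(βl) = -5.01
For a short-circuited stub, Z_in = jZ_0·tan(βl)

X_in ≈ -787 Ω (capacitive)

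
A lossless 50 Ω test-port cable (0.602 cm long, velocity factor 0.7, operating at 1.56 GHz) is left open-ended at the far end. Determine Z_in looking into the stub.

λ = v/f = 0.7·c / 1.56 GHz = 0.135 m
βl = 2π·l/λ = 2π × 0.0447 = 16.1°
tan(βl) = 0.289
For an open-ended stub, Z_in = −jZ_0·cot(βl) = −jZ_0/tan(βl)

Z_in ≈ −j173 Ω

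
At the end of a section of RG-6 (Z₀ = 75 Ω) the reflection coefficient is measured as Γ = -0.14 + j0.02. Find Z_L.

Z_L = Z_0·(1 + Γ)/(1 − Γ) = 75·(0.86 + j0.02)/(1.14 − j0.02)

Z_L ≈ 56.5 + j2.31 Ω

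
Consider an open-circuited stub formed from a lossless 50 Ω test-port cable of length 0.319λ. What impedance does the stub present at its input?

Z_in ≈ +j23.1 Ω

βl = 2π × 0.319 = 115°
tan(βl) = -2.16
For an open-circuited stub, Z_in = −jZ_0·cot(βl) = −jZ_0/tan(βl)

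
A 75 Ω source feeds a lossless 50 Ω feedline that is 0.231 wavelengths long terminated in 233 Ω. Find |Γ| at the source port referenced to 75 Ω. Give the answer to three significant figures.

βl = 2π × 0.231 = 83.2°
tan(βl) = 8.34
Z_in = Z_0·(Z_L + jZ_0·tanβl)/(Z_0 + jZ_L·tanβl) = 10.9 − j5.72 Ω
Γ_s = (Z_in − Z_s)/(Z_in + Z_s) = (-64.1 − j5.72)/(85.9 − j5.72), |Γ_s| = 0.748

|Γ| ≈ 0.748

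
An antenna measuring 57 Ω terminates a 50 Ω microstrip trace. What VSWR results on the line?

For a purely resistive load, VSWR = R_L/Z_0 or Z_0/R_L (whichever > 1) = 57/50

VSWR ≈ 1.14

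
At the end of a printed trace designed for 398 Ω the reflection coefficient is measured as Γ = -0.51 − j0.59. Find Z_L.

Z_L = Z_0·(1 + Γ)/(1 − Γ) = 398·(0.49 − j0.59)/(1.51 + j0.59)

Z_L ≈ 59.3 − j179 Ω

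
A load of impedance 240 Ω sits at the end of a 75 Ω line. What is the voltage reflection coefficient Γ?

Γ = 0.524

Γ = (Z_L − Z_0)/(Z_L + Z_0) = (240 − 75)/(240 + 75) = 165/315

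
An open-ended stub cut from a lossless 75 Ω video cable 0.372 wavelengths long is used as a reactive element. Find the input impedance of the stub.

βl = 2π × 0.372 = 134°
tan(βl) = -1.04
For an open-ended stub, Z_in = −jZ_0·cot(βl) = −jZ_0/tan(βl)

Z_in ≈ +j72.2 Ω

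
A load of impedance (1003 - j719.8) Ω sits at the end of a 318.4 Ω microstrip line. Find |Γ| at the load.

Γ = (Z_L − Z_0)/(Z_L + Z_0) = (684.6 − j719.8)/(1321 − j719.8)
|Γ| = 993/1500

|Γ| ≈ 0.66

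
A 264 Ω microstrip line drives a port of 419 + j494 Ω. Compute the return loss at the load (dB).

Γ = (155 + j494)/(683 + j494), |Γ| = 0.614
RL = −20·log₁₀|Γ| = −20·log₁₀(0.614)

RL ≈ 4.23 dB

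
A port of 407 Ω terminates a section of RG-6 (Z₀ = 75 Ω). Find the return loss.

Γ = (407 − 75)/(407 + 75) = 0.689
RL = −20·log₁₀|Γ| = −20·log₁₀(0.689)

RL ≈ 3.24 dB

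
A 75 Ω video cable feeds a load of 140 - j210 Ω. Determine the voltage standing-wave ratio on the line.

VSWR ≈ 6.45

Γ = (Z_L − Z_0)/(Z_L + Z_0) = (65 − j210)/(215 − j210)
|Γ| = 220/301 = 0.731
VSWR = (1 + |Γ|)/(1 − |Γ|) = 1.73/0.269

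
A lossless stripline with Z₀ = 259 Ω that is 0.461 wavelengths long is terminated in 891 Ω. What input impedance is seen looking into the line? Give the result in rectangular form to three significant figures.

βl = 2π × 0.461 = 166°
tan(βl) = tan(166°) = -0.25
Z_in = Z_0·(Z_L + jZ_0·tanβl)/(Z_0 + jZ_L·tanβl)
     = 259·(891 − j64.8)/(259 − j223)

Z_in ≈ 544 + j403 Ω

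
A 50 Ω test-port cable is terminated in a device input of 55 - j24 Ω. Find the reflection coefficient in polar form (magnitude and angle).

Γ ≈ 0.228 ∠ -65.4°

Γ = (Z_L − Z_0)/(Z_L + Z_0) = (5 − j24)/(105 − j24)
|Γ| = 24.5/108 = 0.228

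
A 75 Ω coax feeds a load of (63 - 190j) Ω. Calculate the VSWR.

Γ = (Z_L − Z_0)/(Z_L + Z_0) = (-12 − j190)/(138 − j190)
|Γ| = 190/235 = 0.811
VSWR = (1 + |Γ|)/(1 − |Γ|) = 1.81/0.189

VSWR ≈ 9.57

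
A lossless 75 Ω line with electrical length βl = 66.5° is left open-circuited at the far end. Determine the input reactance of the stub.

tan(βl) = 2.3
For an open-circuited stub, Z_in = −jZ_0·cot(βl) = −jZ_0/tan(βl)

X_in ≈ -32.6 Ω (capacitive)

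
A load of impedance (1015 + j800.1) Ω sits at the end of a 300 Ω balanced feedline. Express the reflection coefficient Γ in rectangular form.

Γ ≈ 0.667 + j0.203

Γ = (Z_L − Z_0)/(Z_L + Z_0) = (715 + j800.1)/(1315 + j800.1)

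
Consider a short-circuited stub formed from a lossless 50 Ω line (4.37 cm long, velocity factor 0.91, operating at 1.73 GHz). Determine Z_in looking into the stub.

λ = v/f = 0.91·c / 1.73 GHz = 0.158 m
βl = 2π·l/λ = 2π × 0.277 = 99.7°
tan(βl) = -5.85
For a short-circuited stub, Z_in = jZ_0·tan(βl)

Z_in ≈ −j293 Ω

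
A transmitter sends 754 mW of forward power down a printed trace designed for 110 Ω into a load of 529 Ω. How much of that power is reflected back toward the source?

Γ = (529 − 110)/(529 + 110) = 0.656
|Γ|² = 0.43
P_refl = |Γ|²·P_inc = 324 mW, P_del = (1 − |Γ|²)·P_inc = 430 mW

P_reflected ≈ 324 mW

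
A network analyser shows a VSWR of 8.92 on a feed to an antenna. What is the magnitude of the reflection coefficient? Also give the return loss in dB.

|Γ| ≈ 0.798; return loss ≈ 1.96 dB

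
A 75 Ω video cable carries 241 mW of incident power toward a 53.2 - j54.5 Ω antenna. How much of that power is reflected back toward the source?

|Γ| = |(-21.8 − j54.5)/(128.2 − j54.5)| = 0.421
|Γ|² = 0.178
P_refl = |Γ|²·P_inc = 42.8 mW, P_del = (1 − |Γ|²)·P_inc = 198 mW

P_reflected ≈ 42.8 mW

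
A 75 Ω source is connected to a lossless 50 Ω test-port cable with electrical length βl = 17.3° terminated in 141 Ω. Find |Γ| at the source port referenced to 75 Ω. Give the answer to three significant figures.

tan(βl) = 0.311
Z_in = Z_0·(Z_L + jZ_0·tanβl)/(Z_0 + jZ_L·tanβl) = 87.3 − j61.1 Ω
Γ_s = (Z_in − Z_s)/(Z_in + Z_s) = (12.3 − j61.1)/(162 − j61.1), |Γ_s| = 0.359

|Γ| ≈ 0.359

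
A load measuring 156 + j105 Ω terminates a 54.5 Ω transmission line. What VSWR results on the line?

VSWR ≈ 4.27

Γ = (Z_L − Z_0)/(Z_L + Z_0) = (101.5 + j105)/(210.5 + j105)
|Γ| = 146/235 = 0.621
VSWR = (1 + |Γ|)/(1 − |Γ|) = 1.62/0.379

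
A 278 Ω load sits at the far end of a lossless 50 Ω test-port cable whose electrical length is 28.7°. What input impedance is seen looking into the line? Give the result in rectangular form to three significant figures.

Z_in ≈ 35.2 − j79.8 Ω

tan(βl) = tan(28.7°) = 0.547
Z_in = Z_0·(Z_L + jZ_0·tanβl)/(Z_0 + jZ_L·tanβl)
     = 50·(278 + j27.4)/(50 + j152)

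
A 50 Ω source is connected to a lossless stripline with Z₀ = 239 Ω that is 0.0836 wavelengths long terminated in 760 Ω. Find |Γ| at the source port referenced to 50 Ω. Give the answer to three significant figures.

βl = 2π × 0.0836 = 30.1°
tan(βl) = 0.58
Z_in = Z_0·(Z_L + jZ_0·tanβl)/(Z_0 + jZ_L·tanβl) = 231 − j287 Ω
Γ_s = (Z_in − Z_s)/(Z_in + Z_s) = (181 − j287)/(281 − j287), |Γ_s| = 0.845

|Γ| ≈ 0.845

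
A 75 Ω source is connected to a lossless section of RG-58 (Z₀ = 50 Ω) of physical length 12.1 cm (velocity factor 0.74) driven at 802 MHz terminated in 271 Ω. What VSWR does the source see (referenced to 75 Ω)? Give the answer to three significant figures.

VSWR ≈ 4.3

λ = v/f = 0.74·c / 802 MHz = 0.277 m
βl = 2π·l/λ = 2π × 0.437 = 157°
tan(βl) = -0.417
Z_in = Z_0·(Z_L + jZ_0·tanβl)/(Z_0 + jZ_L·tanβl) = 52.1 + j96.9 Ω
Γ_s = (Z_in − Z_s)/(Z_in + Z_s) = (-22.9 + j96.9)/(127 + j96.9), |Γ_s| = 0.623
VSWR = (1 + |Γ_s|)/(1 − |Γ_s|)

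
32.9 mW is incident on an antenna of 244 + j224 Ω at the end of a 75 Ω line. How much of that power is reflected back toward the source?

|Γ| = |(169 + j224)/(319 + j224)| = 0.72
|Γ|² = 0.518
P_refl = |Γ|²·P_inc = 17 mW, P_del = (1 − |Γ|²)·P_inc = 15.9 mW

P_reflected ≈ 17 mW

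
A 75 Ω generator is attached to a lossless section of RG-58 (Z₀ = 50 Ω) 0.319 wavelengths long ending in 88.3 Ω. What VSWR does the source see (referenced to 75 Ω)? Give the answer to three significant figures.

βl = 2π × 0.319 = 115°
tan(βl) = -2.16
Z_in = Z_0·(Z_L + jZ_0·tanβl)/(Z_0 + jZ_L·tanβl) = 32.2 + j14.7 Ω
Γ_s = (Z_in − Z_s)/(Z_in + Z_s) = (-42.8 + j14.7)/(107 + j14.7), |Γ_s| = 0.419
VSWR = (1 + |Γ_s|)/(1 − |Γ_s|)

VSWR ≈ 2.44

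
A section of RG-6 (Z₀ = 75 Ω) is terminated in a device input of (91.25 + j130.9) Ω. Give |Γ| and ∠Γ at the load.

Γ ≈ 0.623 ∠ 44.7°

Γ = (Z_L − Z_0)/(Z_L + Z_0) = (16.25 + j130.9)/(166.2 + j130.9)
|Γ| = 132/212 = 0.623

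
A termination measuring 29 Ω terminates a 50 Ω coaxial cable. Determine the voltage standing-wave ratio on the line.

For a purely resistive load, VSWR = R_L/Z_0 or Z_0/R_L (whichever > 1) = 50/29

VSWR ≈ 1.72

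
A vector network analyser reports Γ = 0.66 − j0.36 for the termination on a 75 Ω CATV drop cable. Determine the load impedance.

Z_L ≈ 133 − j220 Ω

Z_L = Z_0·(1 + Γ)/(1 − Γ) = 75·(1.66 − j0.36)/(0.34 + j0.36)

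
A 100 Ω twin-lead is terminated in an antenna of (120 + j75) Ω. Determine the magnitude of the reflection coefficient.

|Γ| ≈ 0.334

Γ = (Z_L − Z_0)/(Z_L + Z_0) = (20 + j75)/(220 + j75)
|Γ| = 77.6/232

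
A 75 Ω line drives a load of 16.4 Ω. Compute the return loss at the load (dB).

RL ≈ 3.86 dB

Γ = (16.4 − 75)/(16.4 + 75) = -0.641
RL = −20·log₁₀|Γ| = −20·log₁₀(0.641)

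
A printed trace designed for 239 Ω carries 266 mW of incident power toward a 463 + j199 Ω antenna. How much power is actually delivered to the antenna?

|Γ| = |(224 + j199)/(702 + j199)| = 0.411
|Γ|² = 0.169
P_refl = |Γ|²·P_inc = 44.9 mW, P_del = (1 − |Γ|²)·P_inc = 221 mW

P_delivered ≈ 221 mW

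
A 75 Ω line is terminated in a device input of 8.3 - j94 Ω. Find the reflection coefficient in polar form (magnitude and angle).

Γ = (Z_L − Z_0)/(Z_L + Z_0) = (-66.7 − j94)/(83.3 − j94)
|Γ| = 115/126 = 0.918

Γ ≈ 0.918 ∠ -76.9°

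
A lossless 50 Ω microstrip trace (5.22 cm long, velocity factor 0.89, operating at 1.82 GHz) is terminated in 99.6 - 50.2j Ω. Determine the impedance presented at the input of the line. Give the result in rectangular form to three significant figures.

λ = v/f = 0.89·c / 1.82 GHz = 0.147 m
βl = 2π·l/λ = 2π × 0.356 = 128°
tan(βl) = tan(128°) = -1.28
Z_in = Z_0·(Z_L + jZ_0·tanβl)/(Z_0 + jZ_L·tanβl)
     = 50·(99.6 − j114)/(-14 − j127)

Z_in ≈ 40 + j43.6 Ω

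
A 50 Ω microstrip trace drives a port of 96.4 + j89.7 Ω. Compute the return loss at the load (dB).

Γ = (46.4 + j89.7)/(146.4 + j89.7), |Γ| = 0.588
RL = −20·log₁₀|Γ| = −20·log₁₀(0.588)

RL ≈ 4.61 dB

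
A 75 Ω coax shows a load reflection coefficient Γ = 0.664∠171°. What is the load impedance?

Z_L = Z_0·(1 + Γ)/(1 − Γ) = 75·(0.344 + j0.104)/(1.66 − j0.104)

Z_L ≈ 15.2 + j5.66 Ω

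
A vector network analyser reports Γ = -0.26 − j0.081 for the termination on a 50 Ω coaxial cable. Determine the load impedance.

Z_L ≈ 29 − j5.08 Ω

Z_L = Z_0·(1 + Γ)/(1 − Γ) = 50·(0.74 − j0.081)/(1.26 + j0.081)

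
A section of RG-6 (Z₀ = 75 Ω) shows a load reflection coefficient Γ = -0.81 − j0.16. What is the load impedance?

Z_L ≈ 7.23 − j7.27 Ω

Z_L = Z_0·(1 + Γ)/(1 − Γ) = 75·(0.19 − j0.16)/(1.81 + j0.16)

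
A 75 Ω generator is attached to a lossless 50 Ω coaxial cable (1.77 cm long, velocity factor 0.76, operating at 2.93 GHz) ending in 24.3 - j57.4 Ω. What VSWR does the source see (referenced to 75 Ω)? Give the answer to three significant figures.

VSWR ≈ 6.55

λ = v/f = 0.76·c / 2.93 GHz = 0.0778 m
βl = 2π·l/λ = 2π × 0.227 = 81.9°
tan(βl) = 7.01
Z_in = Z_0·(Z_L + jZ_0·tanβl)/(Z_0 + jZ_L·tanβl) = 13 + j27.5 Ω
Γ_s = (Z_in − Z_s)/(Z_in + Z_s) = (-62 + j27.5)/(88 + j27.5), |Γ_s| = 0.735
VSWR = (1 + |Γ_s|)/(1 − |Γ_s|)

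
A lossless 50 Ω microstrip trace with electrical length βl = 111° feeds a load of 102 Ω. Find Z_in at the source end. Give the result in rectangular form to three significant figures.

Z_in ≈ 27.2 + j14.1 Ω

tan(βl) = tan(111°) = -2.61
Z_in = Z_0·(Z_L + jZ_0·tanβl)/(Z_0 + jZ_L·tanβl)
     = 50·(102 − j130)/(50 − j266)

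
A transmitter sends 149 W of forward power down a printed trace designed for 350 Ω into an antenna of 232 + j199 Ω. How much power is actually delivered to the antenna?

P_delivered ≈ 128 W

|Γ| = |(-118 + j199)/(582 + j199)| = 0.376
|Γ|² = 0.141
P_refl = |Γ|²·P_inc = 21.1 W, P_del = (1 − |Γ|²)·P_inc = 128 W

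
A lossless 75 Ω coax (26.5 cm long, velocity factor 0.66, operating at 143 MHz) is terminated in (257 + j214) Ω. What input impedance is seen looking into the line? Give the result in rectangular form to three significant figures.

Z_in ≈ 16.6 − j40.9 Ω

λ = v/f = 0.66·c / 143 MHz = 1.38 m
βl = 2π·l/λ = 2π × 0.191 = 68.9°
tan(βl) = tan(68.9°) = 2.59
Z_in = Z_0·(Z_L + jZ_0·tanβl)/(Z_0 + jZ_L·tanβl)
     = 75·(257 + j408)/(-480 + j666)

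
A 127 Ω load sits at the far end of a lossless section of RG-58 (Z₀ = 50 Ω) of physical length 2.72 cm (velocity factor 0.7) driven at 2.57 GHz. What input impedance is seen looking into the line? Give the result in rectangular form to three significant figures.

λ = v/f = 0.7·c / 2.57 GHz = 0.0817 m
βl = 2π·l/λ = 2π × 0.333 = 120°
tan(βl) = tan(120°) = -1.74
Z_in = Z_0·(Z_L + jZ_0·tanβl)/(Z_0 + jZ_L·tanβl)
     = 50·(127 − j87.2)/(50 − j221)

Z_in ≈ 24.9 + j23.1 Ω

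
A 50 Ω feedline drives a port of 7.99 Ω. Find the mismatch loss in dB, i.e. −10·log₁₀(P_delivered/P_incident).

mismatch loss ≈ 3.23 dB

Γ = (7.99 − 50)/(7.99 + 50) = -0.724
|Γ|² = 0.525, so P_del/P_inc = 1 − |Γ|² = 0.475
ML = −10·log₁₀(1 − |Γ|²)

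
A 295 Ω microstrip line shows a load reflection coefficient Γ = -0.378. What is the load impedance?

Z_L ≈ 133 Ω

Z_L = Z_0·(1 + Γ)/(1 − Γ) = 295·(0.622)/(1.38)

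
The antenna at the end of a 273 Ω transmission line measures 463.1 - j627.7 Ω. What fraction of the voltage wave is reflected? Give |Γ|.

|Γ| ≈ 0.678

Γ = (Z_L − Z_0)/(Z_L + Z_0) = (190.1 − j627.7)/(736.1 − j627.7)
|Γ| = 656/967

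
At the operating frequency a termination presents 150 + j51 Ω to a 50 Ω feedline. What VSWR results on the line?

Γ = (Z_L − Z_0)/(Z_L + Z_0) = (100 + j51)/(200 + j51)
|Γ| = 112/206 = 0.544
VSWR = (1 + |Γ|)/(1 − |Γ|) = 1.54/0.456

VSWR ≈ 3.38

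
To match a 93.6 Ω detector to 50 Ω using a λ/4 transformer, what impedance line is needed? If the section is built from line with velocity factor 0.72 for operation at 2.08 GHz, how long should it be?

Z_qwt ≈ 68.4 Ω; length ≈ 2.6 cm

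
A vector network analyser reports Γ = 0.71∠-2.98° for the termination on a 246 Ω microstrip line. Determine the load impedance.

Z_L ≈ 1420 − j211 Ω

Z_L = Z_0·(1 + Γ)/(1 − Γ) = 246·(1.71 − j0.0369)/(0.291 + j0.0369)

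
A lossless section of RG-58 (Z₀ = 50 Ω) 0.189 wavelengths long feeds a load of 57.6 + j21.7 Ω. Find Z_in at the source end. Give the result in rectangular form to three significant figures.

Z_in ≈ 50.4 − j21.5 Ω

βl = 2π × 0.189 = 68°
tan(βl) = tan(68°) = 2.48
Z_in = Z_0·(Z_L + jZ_0·tanβl)/(Z_0 + jZ_L·tanβl)
     = 50·(57.6 + j146)/(-3.82 + j143)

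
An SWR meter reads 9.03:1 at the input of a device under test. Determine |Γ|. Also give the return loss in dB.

|Γ| ≈ 0.801; return loss ≈ 1.93 dB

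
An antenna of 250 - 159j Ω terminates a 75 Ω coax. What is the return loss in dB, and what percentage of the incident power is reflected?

Γ = (175 − j159)/(325 − j159), |Γ| = 0.654
RL = −20·log₁₀(0.654) = 3.7 dB
P_refl/P_inc = |Γ|² = 0.427

RL ≈ 3.7 dB; 42.7% of incident power reflected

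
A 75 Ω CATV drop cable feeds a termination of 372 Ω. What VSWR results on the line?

VSWR ≈ 4.96

Γ = (372 − 75)/(372 + 75) = 0.664
VSWR = (1 + 0.664)/(1 − 0.664)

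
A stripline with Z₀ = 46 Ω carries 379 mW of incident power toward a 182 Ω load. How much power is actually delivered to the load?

Γ = (182 − 46)/(182 + 46) = 0.596
|Γ|² = 0.356
P_refl = |Γ|²·P_inc = 135 mW, P_del = (1 − |Γ|²)·P_inc = 244 mW

P_delivered ≈ 244 mW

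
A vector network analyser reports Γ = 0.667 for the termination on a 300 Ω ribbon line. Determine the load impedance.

Z_L ≈ 1500 Ω

Z_L = Z_0·(1 + Γ)/(1 − Γ) = 300·(1.67)/(0.333)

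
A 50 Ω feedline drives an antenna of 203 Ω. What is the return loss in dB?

RL ≈ 4.37 dB

Γ = (203 − 50)/(203 + 50) = 0.605
RL = −20·log₁₀|Γ| = −20·log₁₀(0.605)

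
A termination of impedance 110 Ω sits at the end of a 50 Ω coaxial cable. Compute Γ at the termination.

Γ = 0.375

Γ = (Z_L − Z_0)/(Z_L + Z_0) = (110 − 50)/(110 + 50) = 60/160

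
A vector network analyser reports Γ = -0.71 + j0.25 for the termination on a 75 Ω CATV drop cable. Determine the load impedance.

Z_L = Z_0·(1 + Γ)/(1 − Γ) = 75·(0.29 + j0.25)/(1.71 − j0.25)

Z_L ≈ 10.9 + j12.6 Ω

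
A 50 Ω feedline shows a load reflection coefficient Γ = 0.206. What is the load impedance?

Z_L = Z_0·(1 + Γ)/(1 − Γ) = 50·(1.21)/(0.794)

Z_L ≈ 75.9 Ω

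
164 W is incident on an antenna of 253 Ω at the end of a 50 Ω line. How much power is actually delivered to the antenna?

P_delivered ≈ 90.4 W

Γ = (253 − 50)/(253 + 50) = 0.67
|Γ|² = 0.449
P_refl = |Γ|²·P_inc = 73.6 W, P_del = (1 − |Γ|²)·P_inc = 90.4 W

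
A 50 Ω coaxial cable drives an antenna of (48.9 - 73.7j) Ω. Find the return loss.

Γ = (-1.1 − j73.7)/(98.9 − j73.7), |Γ| = 0.598
RL = −20·log₁₀|Γ| = −20·log₁₀(0.598)

RL ≈ 4.47 dB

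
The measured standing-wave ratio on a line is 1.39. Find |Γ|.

|Γ| ≈ 0.163

|Γ| = (S − 1)/(S + 1) = (1.39 − 1)/(1.39 + 1) = 0.39/2.39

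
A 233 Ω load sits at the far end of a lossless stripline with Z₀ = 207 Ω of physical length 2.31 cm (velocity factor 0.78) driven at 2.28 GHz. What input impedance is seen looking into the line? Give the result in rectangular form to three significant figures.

Z_in ≈ 185 − j6.75 Ω

λ = v/f = 0.78·c / 2.28 GHz = 0.103 m
βl = 2π·l/λ = 2π × 0.225 = 81°
tan(βl) = tan(81°) = 6.33
Z_in = Z_0·(Z_L + jZ_0·tanβl)/(Z_0 + jZ_L·tanβl)
     = 207·(233 + j1310)/(207 + j1480)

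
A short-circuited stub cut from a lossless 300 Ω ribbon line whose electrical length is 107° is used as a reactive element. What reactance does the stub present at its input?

X_in ≈ -981 Ω (capacitive)

tan(βl) = -3.27
For a short-circuited stub, Z_in = jZ_0·tan(βl)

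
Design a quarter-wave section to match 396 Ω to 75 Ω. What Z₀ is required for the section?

Z_qwt = √(Z_0·R_L) = √(75 × 396) = √29700

Z_qwt ≈ 172 Ω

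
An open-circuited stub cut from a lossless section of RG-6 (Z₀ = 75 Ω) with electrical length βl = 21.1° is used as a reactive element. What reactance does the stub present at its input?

tan(βl) = 0.386
For an open-circuited stub, Z_in = −jZ_0·cot(βl) = −jZ_0/tan(βl)

X_in ≈ -194 Ω (capacitive)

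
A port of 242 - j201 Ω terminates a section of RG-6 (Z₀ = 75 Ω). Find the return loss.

RL ≈ 3.15 dB

Γ = (167 − j201)/(317 − j201), |Γ| = 0.696
RL = −20·log₁₀|Γ| = −20·log₁₀(0.696)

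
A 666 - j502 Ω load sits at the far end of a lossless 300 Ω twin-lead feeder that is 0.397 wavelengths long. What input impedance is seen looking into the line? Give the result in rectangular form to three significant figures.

Z_in ≈ 363 + j454 Ω

βl = 2π × 0.397 = 143°
tan(βl) = tan(143°) = -0.756
Z_in = Z_0·(Z_L + jZ_0·tanβl)/(Z_0 + jZ_L·tanβl)
     = 300·(666 − j729)/(-79.4 − j503)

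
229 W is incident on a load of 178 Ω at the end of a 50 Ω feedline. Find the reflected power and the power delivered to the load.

Γ = (178 − 50)/(178 + 50) = 0.561
|Γ|² = 0.315
P_refl = |Γ|²·P_inc = 72.2 W, P_del = (1 − |Γ|²)·P_inc = 157 W

P_reflected ≈ 72.2 W; P_delivered ≈ 157 W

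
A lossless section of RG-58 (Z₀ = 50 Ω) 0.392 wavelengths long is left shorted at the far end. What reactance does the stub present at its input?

X_in ≈ -40.3 Ω (capacitive)

βl = 2π × 0.392 = 141°
tan(βl) = -0.806
For a shorted stub, Z_in = jZ_0·tan(βl)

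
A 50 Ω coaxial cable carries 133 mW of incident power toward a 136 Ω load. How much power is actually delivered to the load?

P_delivered ≈ 105 mW

Γ = (136 − 50)/(136 + 50) = 0.462
|Γ|² = 0.214
P_refl = |Γ|²·P_inc = 28.4 mW, P_del = (1 − |Γ|²)·P_inc = 105 mW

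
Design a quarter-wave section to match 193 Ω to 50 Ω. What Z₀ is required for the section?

Z_qwt ≈ 98.2 Ω

Z_qwt = √(Z_0·R_L) = √(50 × 193) = √9650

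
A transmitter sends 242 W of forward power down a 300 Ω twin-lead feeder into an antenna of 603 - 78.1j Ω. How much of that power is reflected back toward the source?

P_reflected ≈ 28.8 W

|Γ| = |(303 − j78.1)/(903 − j78.1)| = 0.345
|Γ|² = 0.119
P_refl = |Γ|²·P_inc = 28.8 W, P_del = (1 − |Γ|²)·P_inc = 213 W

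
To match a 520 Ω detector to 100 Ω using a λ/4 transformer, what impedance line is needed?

Z_qwt ≈ 228 Ω

Z_qwt = √(Z_0·R_L) = √(100 × 520) = √52000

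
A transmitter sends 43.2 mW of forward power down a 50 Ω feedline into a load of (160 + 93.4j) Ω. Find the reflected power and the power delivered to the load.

|Γ| = |(110 + j93.4)/(210 + j93.4)| = 0.628
|Γ|² = 0.394
P_refl = |Γ|²·P_inc = 17 mW, P_del = (1 − |Γ|²)·P_inc = 26.2 mW

P_reflected ≈ 17 mW; P_delivered ≈ 26.2 mW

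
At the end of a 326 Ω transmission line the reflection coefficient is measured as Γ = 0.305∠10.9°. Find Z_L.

Z_L = Z_0·(1 + Γ)/(1 − Γ) = 326·(1.3 + j0.0577)/(0.701 − j0.0577)

Z_L ≈ 598 + j76.1 Ω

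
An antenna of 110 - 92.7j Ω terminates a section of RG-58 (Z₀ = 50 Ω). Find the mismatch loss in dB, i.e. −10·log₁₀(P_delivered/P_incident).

Γ = (60 − j92.7)/(160 − j92.7), |Γ| = 0.597
|Γ|² = 0.357, so P_del/P_inc = 1 − |Γ|² = 0.643
ML = −10·log₁₀(1 − |Γ|²)

mismatch loss ≈ 1.92 dB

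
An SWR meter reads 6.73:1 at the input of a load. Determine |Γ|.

|Γ| ≈ 0.741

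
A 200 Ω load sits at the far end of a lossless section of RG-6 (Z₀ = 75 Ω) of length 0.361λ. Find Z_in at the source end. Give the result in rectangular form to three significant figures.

βl = 2π × 0.361 = 130°
tan(βl) = tan(130°) = -1.19
Z_in = Z_0·(Z_L + jZ_0·tanβl)/(Z_0 + jZ_L·tanβl)
     = 75·(200 − j89.5)/(75 − j239)

Z_in ≈ 43.6 + j49.2 Ω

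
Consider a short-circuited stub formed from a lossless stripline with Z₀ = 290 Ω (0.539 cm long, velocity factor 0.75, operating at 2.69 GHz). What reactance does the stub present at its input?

λ = v/f = 0.75·c / 2.69 GHz = 0.0836 m
βl = 2π·l/λ = 2π × 0.0644 = 23.2°
tan(βl) = 0.429
For a short-circuited stub, Z_in = jZ_0·tan(βl)

X_in ≈ 124 Ω (inductive)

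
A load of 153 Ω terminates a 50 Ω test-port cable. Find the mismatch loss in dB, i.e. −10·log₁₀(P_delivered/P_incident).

mismatch loss ≈ 1.29 dB

Γ = (153 − 50)/(153 + 50) = 0.507
|Γ|² = 0.257, so P_del/P_inc = 1 − |Γ|² = 0.743
ML = −10·log₁₀(1 − |Γ|²)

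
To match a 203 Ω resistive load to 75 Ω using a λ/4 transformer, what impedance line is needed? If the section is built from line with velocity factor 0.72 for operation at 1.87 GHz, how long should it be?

Z_qwt = √(Z_0·R_L) = √(75 × 203) = √15220
λ = 0.72·c/f = 0.116 m, so l = λ/4 = 0.0289 m

Z_qwt ≈ 123 Ω; length ≈ 2.89 cm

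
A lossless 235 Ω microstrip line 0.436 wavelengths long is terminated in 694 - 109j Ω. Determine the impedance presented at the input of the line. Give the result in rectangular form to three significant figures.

Z_in ≈ 369 + j317 Ω

βl = 2π × 0.436 = 157°
tan(βl) = tan(157°) = -0.425
Z_in = Z_0·(Z_L + jZ_0·tanβl)/(Z_0 + jZ_L·tanβl)
     = 235·(694 − j209)/(189 − j295)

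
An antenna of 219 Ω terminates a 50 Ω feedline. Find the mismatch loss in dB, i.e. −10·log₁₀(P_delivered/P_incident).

mismatch loss ≈ 2.18 dB

Γ = (219 − 50)/(219 + 50) = 0.628
|Γ|² = 0.395, so P_del/P_inc = 1 − |Γ|² = 0.605
ML = −10·log₁₀(1 − |Γ|²)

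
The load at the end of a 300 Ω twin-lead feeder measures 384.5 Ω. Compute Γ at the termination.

Γ = 0.123

Γ = (Z_L − Z_0)/(Z_L + Z_0) = (384.5 − 300)/(384.5 + 300) = 84.5/684.5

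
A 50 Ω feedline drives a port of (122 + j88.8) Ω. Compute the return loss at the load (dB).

Γ = (72 + j88.8)/(172 + j88.8), |Γ| = 0.591
RL = −20·log₁₀|Γ| = −20·log₁₀(0.591)

RL ≈ 4.57 dB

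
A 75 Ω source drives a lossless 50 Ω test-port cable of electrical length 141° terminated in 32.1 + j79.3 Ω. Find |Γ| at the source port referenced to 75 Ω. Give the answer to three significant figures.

|Γ| ≈ 0.784

tan(βl) = -0.81
Z_in = Z_0·(Z_L + jZ_0·tanβl)/(Z_0 + jZ_L·tanβl) = 9.68 + j19.2 Ω
Γ_s = (Z_in − Z_s)/(Z_in + Z_s) = (-65.3 + j19.2)/(84.7 + j19.2), |Γ_s| = 0.784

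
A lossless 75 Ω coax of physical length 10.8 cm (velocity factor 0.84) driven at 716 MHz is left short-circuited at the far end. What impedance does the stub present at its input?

λ = v/f = 0.84·c / 716 MHz = 0.352 m
βl = 2π·l/λ = 2π × 0.307 = 110°
tan(βl) = -2.68
For a short-circuited stub, Z_in = jZ_0·tan(βl)

Z_in ≈ −j201 Ω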